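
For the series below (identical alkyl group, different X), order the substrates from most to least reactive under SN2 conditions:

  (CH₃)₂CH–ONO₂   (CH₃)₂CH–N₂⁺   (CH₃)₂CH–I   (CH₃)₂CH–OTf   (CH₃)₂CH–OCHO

(CH₃)₂CH–N₂⁺ > (CH₃)₂CH–OTf > (CH₃)₂CH–I > (CH₃)₂CH–ONO₂ > (CH₃)₂CH–OCHO

With the same alkyl group throughout, only the leaving group differentiates the rates.
Rank by basicity of the departing species: weakest base leaves most easily.
(CH₃)₂CH–N₂⁺ loses N₂: no meaningful conjugate acid; N₂ departs as an exceptionally stable neutral molecule
(CH₃)₂CH–OTf loses OTf⁻: pKₐ(CF₃SO₃H (triflic acid)) ≈ -14
(CH₃)₂CH–I loses I⁻: pKₐ(HI) ≈ -10
(CH₃)₂CH–ONO₂ loses NO₃⁻: pKₐ(HNO₃) ≈ -1.3
(CH₃)₂CH–OCHO loses HCOO⁻: pKₐ(HCOOH) ≈ 3.8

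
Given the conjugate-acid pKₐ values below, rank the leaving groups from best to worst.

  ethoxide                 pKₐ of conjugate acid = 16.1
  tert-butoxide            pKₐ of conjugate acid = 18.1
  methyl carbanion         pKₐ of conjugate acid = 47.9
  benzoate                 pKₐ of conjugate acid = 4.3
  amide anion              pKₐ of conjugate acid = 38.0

benzoate > ethoxide > tert-butoxide > amide anion > methyl carbanion

Lower conjugate-acid pKₐ ⇒ weaker base ⇒ better leaving group.
Sorting by the given values: benzoate (4.3), ethoxide (16.1), tert-butoxide (18.1), amide anion (38.0), methyl carbanion (47.9).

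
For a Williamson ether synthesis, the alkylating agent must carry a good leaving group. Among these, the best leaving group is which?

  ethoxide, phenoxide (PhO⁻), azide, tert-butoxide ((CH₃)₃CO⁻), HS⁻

azide

Leaving-group ability tracks the stability of the departed species; conjugate-acid pKₐ is the usual yardstick (lower pKₐ → better LG).
azide: pKₐ(HN₃) ≈ 4.7
HS⁻: pKₐ(H₂S) ≈ 7
phenoxide (PhO⁻): pKₐ(C₆H₅OH (phenol)) ≈ 10
ethoxide: pKₐ(CH₃CH₂OH) ≈ 16
tert-butoxide ((CH₃)₃CO⁻): pKₐ(t-BuOH) ≈ 18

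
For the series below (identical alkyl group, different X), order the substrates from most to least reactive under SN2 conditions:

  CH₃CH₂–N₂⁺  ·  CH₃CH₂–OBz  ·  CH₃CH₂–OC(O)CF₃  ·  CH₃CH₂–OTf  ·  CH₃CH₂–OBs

With the same alkyl group throughout, only the leaving group differentiates the rates.
Rank by basicity of the departing species: weakest base leaves most easily.
CH₃CH₂–N₂⁺ loses N₂: no meaningful conjugate acid; N₂ departs as an exceptionally stable neutral molecule
CH₃CH₂–OTf loses OTf⁻: pKₐ(CF₃SO₃H (triflic acid)) ≈ -14
CH₃CH₂–OBs loses OBs⁻: pKₐ(p-BrC₆H₄SO₃H) ≈ -2.8
CH₃CH₂–OC(O)CF₃ loses CF₃COO⁻: pKₐ(CF₃COOH) ≈ 0.2
CH₃CH₂–OBz loses PhCOO⁻: pKₐ(C₆H₅COOH) ≈ 4.2

CH₃CH₂–N₂⁺ > CH₃CH₂–OTf > CH₃CH₂–OBs > CH₃CH₂–OC(O)CF₃ > CH₃CH₂–OBz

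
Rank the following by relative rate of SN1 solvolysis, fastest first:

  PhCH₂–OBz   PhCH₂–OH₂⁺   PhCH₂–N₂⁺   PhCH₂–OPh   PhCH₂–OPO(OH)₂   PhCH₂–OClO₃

With the same alkyl group throughout, only the leaving group differentiates the rates.
The more stable X⁻ (or X) is on its own — i.e. the weaker a base it is — the better a leaving group it makes.
PhCH₂–N₂⁺ loses N₂: no meaningful conjugate acid; N₂ departs as an exceptionally stable neutral molecule
PhCH₂–OClO₃ loses ClO₄⁻: pKₐ(HClO₄) ≈ -10
PhCH₂–OH₂⁺ loses H₂O: pKₐ(H₃O⁺) ≈ -1.7
PhCH₂–OPO(OH)₂ loses H₂PO₄⁻: pKₐ(H₃PO₄) ≈ 2.1
PhCH₂–OBz loses PhCOO⁻: pKₐ(C₆H₅COOH) ≈ 4.2
PhCH₂–OPh loses PhO⁻: pKₐ(C₆H₅OH (phenol)) ≈ 10

PhCH₂–N₂⁺ > PhCH₂–OClO₃ > PhCH₂–OH₂⁺ > PhCH₂–OPO(OH)₂ > PhCH₂–OBz > PhCH₂–OPh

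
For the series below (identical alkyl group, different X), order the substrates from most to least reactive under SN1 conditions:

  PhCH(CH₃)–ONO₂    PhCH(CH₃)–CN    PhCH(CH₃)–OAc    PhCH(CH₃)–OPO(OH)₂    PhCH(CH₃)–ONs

The skeletons are identical, so relative rate is governed entirely by leaving-group ability.
A good leaving group is a weak base: the lower the pKₐ of its conjugate acid, the more readily it departs.
PhCH(CH₃)–ONs loses ONs⁻: pKₐ(p-O₂NC₆H₄SO₃H) ≈ -3.5
PhCH(CH₃)–ONO₂ loses NO₃⁻: pKₐ(HNO₃) ≈ -1.3
PhCH(CH₃)–OPO(OH)₂ loses H₂PO₄⁻: pKₐ(H₃PO₄) ≈ 2.1
PhCH(CH₃)–OAc loses AcO⁻: pKₐ(CH₃COOH) ≈ 4.8
PhCH(CH₃)–CN loses CN⁻: pKₐ(HCN) ≈ 9.2

PhCH(CH₃)–ONs > PhCH(CH₃)–ONO₂ > PhCH(CH₃)–OPO(OH)₂ > PhCH(CH₃)–OAc > PhCH(CH₃)–CN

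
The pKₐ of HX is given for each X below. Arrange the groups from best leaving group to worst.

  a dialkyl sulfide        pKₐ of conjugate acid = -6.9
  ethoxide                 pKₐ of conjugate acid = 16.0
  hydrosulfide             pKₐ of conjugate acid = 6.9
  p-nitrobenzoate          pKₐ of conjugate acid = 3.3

a dialkyl sulfide > p-nitrobenzoate > hydrosulfide > ethoxide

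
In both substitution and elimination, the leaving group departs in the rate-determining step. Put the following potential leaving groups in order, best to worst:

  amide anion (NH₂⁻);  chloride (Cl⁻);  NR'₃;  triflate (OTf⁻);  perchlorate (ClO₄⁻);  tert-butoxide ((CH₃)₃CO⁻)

triflate (OTf⁻) > perchlorate (ClO₄⁻) > chloride (Cl⁻) > NR'₃ > tert-butoxide ((CH₃)₃CO⁻) > amide anion (NH₂⁻)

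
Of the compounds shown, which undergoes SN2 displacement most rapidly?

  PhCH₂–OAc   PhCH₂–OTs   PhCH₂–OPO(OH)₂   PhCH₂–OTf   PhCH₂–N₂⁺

Same R in every case — rank the leaving groups.
A good leaving group is a weak base: the lower the pKₐ of its conjugate acid, the more readily it departs.
PhCH₂–N₂⁺ loses N₂: no meaningful conjugate acid; N₂ departs as an exceptionally stable neutral molecule
PhCH₂–OTf loses OTf⁻: pKₐ(CF₃SO₃H (triflic acid)) ≈ -14
PhCH₂–OTs loses OTs⁻: pKₐ(p-CH₃C₆H₄SO₃H (TsOH)) ≈ -2.8
PhCH₂–OPO(OH)₂ loses H₂PO₄⁻: pKₐ(H₃PO₄) ≈ 2.1
PhCH₂–OAc loses AcO⁻: pKₐ(CH₃COOH) ≈ 4.8

PhCH₂–N₂⁺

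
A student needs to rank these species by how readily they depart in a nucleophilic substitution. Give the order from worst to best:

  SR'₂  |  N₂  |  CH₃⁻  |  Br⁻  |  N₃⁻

Leaving-group ability tracks the stability of the departed species; conjugate-acid pKₐ is the usual yardstick (lower pKₐ → better LG).
N₂: no meaningful conjugate acid; N₂ departs as an exceptionally stable neutral molecule
Br⁻: pKₐ(HBr) ≈ -9 — weak base; good leaving group
SR'₂: pKₐ(R'₂SH⁺) ≈ -7 — neutral; leaves from a sulfonium salt (R–SR'₂⁺)
N₃⁻: pKₐ(HN₃) ≈ 4.7 — linear, resonance-stabilised
CH₃⁻: pKₐ(CH₄) ≈ 48
Reversing gives the worst-to-best order requested.

CH₃⁻ < N₃⁻ < SR'₂ < Br⁻ < N₂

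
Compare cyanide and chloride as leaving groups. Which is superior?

chloride is the better leaving group.
pKₐ(HCl) ≈ -7 versus pKₐ(HCN) ≈ 9.2: chloride is the much weaker base.
Moderately weak base.

chloride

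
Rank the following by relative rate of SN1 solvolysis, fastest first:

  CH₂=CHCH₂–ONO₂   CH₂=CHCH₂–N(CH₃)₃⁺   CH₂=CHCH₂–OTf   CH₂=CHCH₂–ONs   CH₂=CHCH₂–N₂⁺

CH₂=CHCH₂–N₂⁺ > CH₂=CHCH₂–OTf > CH₂=CHCH₂–ONs > CH₂=CHCH₂–ONO₂ > CH₂=CHCH₂–N(CH₃)₃⁺

With the same alkyl group throughout, only the leaving group differentiates the rates.
Leaving-group ability tracks the stability of the departed species; conjugate-acid pKₐ is the usual yardstick (lower pKₐ → better LG).
CH₂=CHCH₂–N₂⁺ loses N₂: no meaningful conjugate acid; N₂ departs as an exceptionally stable neutral molecule
CH₂=CHCH₂–OTf loses OTf⁻: pKₐ(CF₃SO₃H (triflic acid)) ≈ -14
CH₂=CHCH₂–ONs loses ONs⁻: pKₐ(p-O₂NC₆H₄SO₃H) ≈ -3.5
CH₂=CHCH₂–ONO₂ loses NO₃⁻: pKₐ(HNO₃) ≈ -1.3
CH₂=CHCH₂–N(CH₃)₃⁺ loses NR'₃: pKₐ(R'₃NH⁺) ≈ 10.7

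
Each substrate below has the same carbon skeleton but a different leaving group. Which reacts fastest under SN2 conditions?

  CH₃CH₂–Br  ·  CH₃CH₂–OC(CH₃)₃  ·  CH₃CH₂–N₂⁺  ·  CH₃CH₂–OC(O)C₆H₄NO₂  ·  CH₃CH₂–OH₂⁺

With the same alkyl group throughout, only the leaving group differentiates the rates.
Rank by basicity of the departing species: weakest base leaves most easily.
CH₃CH₂–N₂⁺ loses N₂: no meaningful conjugate acid; N₂ departs as an exceptionally stable neutral molecule
CH₃CH₂–Br loses Br⁻: pKₐ(HBr) ≈ -9
CH₃CH₂–OH₂⁺ loses H₂O: pKₐ(H₃O⁺) ≈ -1.7
CH₃CH₂–OC(O)C₆H₄NO₂ loses p-O₂N–C₆H₄–COO⁻: pKₐ(p-nitrobenzoic acid) ≈ 3.4
CH₃CH₂–OC(CH₃)₃ loses (CH₃)₃CO⁻: pKₐ(t-BuOH) ≈ 18

CH₃CH₂–N₂⁺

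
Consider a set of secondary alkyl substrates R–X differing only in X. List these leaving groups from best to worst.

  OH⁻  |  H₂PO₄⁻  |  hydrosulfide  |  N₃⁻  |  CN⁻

H₂PO₄⁻: pKₐ(H₃PO₄) ≈ 2.1
N₃⁻: pKₐ(HN₃) ≈ 4.7
hydrosulfide: pKₐ(H₂S) ≈ 7
CN⁻: pKₐ(HCN) ≈ 9.2
OH⁻: pKₐ(H₂O) ≈ 15.7

H₂PO₄⁻ > N₃⁻ > hydrosulfide > CN⁻ > OH⁻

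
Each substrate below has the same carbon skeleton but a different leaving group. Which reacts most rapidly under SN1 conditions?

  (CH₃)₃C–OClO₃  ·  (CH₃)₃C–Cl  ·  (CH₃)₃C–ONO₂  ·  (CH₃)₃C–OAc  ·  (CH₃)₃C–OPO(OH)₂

Identical carbon frameworks mean the comparison reduces to leaving-group quality.
A good leaving group is a weak base: the lower the pKₐ of its conjugate acid, the more readily it departs.
(CH₃)₃C–OClO₃ loses ClO₄⁻: pKₐ(HClO₄) ≈ -10
(CH₃)₃C–Cl loses Cl⁻: pKₐ(HCl) ≈ -7
(CH₃)₃C–ONO₂ loses NO₃⁻: pKₐ(HNO₃) ≈ -1.3
(CH₃)₃C–OPO(OH)₂ loses H₂PO₄⁻: pKₐ(H₃PO₄) ≈ 2.1
(CH₃)₃C–OAc loses AcO⁻: pKₐ(CH₃COOH) ≈ 4.8

(CH₃)₃C–OClO₃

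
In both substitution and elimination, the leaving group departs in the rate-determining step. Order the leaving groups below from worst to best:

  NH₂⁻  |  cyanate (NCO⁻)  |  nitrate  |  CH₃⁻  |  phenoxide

nitrate: pKₐ(HNO₃) ≈ -1.3
cyanate (NCO⁻): pKₐ(HOCN) ≈ 3.5
phenoxide: pKₐ(C₆H₅OH (phenol)) ≈ 10
NH₂⁻: pKₐ(NH₃) ≈ 38
CH₃⁻: pKₐ(CH₄) ≈ 48
The question asks for worst first, so the sequence is read in increasing leaving-group ability.

CH₃⁻ < NH₂⁻ < phenoxide < cyanate (NCO⁻) < nitrate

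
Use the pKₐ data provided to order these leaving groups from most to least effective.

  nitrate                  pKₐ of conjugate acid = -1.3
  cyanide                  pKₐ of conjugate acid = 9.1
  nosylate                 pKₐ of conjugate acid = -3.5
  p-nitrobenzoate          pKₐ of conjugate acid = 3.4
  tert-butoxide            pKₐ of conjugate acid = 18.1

Lower conjugate-acid pKₐ ⇒ weaker base ⇒ better leaving group.
Sorting by the given values: nosylate (-3.5), nitrate (-1.3), p-nitrobenzoate (3.4), cyanide (9.1), tert-butoxide (18.1).

nosylate > nitrate > p-nitrobenzoate > cyanide > tert-butoxide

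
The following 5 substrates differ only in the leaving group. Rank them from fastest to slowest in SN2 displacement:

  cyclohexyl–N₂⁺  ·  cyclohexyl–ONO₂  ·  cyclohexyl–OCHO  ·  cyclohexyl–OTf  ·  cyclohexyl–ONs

cyclohexyl–N₂⁺ > cyclohexyl–OTf > cyclohexyl–ONs > cyclohexyl–ONO₂ > cyclohexyl–OCHO

The skeletons are identical, so relative rate is governed entirely by leaving-group ability.
Leaving-group ability tracks the stability of the departed species; conjugate-acid pKₐ is the usual yardstick (lower pKₐ → better LG).
cyclohexyl–N₂⁺ loses N₂: no meaningful conjugate acid; N₂ departs as an exceptionally stable neutral molecule
cyclohexyl–OTf loses OTf⁻: pKₐ(CF₃SO₃H (triflic acid)) ≈ -14
cyclohexyl–ONs loses ONs⁻: pKₐ(p-O₂NC₆H₄SO₃H) ≈ -3.5
cyclohexyl–ONO₂ loses NO₃⁻: pKₐ(HNO₃) ≈ -1.3
cyclohexyl–OCHO loses HCOO⁻: pKₐ(HCOOH) ≈ 3.8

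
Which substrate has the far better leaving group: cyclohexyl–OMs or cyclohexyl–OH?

cyclohexyl–OMs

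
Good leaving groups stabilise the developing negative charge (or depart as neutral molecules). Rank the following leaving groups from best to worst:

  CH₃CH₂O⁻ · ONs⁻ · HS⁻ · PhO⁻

A good leaving group is a weak base: the lower the pKₐ of its conjugate acid, the more readily it departs.
ONs⁻: pKₐ(p-O₂NC₆H₄SO₃H) ≈ -3.5 — p-nitro group further stabilises the sulfonate
HS⁻: pKₐ(H₂S) ≈ 7
PhO⁻: pKₐ(C₆H₅OH (phenol)) ≈ 10
CH₃CH₂O⁻: pKₐ(CH₃CH₂OH) ≈ 16

ONs⁻ > HS⁻ > PhO⁻ > CH₃CH₂O⁻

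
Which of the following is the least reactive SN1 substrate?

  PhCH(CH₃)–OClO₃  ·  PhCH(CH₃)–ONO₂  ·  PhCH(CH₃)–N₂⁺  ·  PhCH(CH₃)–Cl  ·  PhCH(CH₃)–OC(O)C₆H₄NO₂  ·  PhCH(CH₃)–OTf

Identical carbon frameworks mean the comparison reduces to leaving-group quality.
A good leaving group is a weak base: the lower the pKₐ of its conjugate acid, the more readily it departs.
PhCH(CH₃)–N₂⁺ loses N₂: no meaningful conjugate acid; N₂ departs as an exceptionally stable neutral molecule
PhCH(CH₃)–OTf loses OTf⁻: pKₐ(CF₃SO₃H (triflic acid)) ≈ -14
PhCH(CH₃)–OClO₃ loses ClO₄⁻: pKₐ(HClO₄) ≈ -10
PhCH(CH₃)–Cl loses Cl⁻: pKₐ(HCl) ≈ -7
PhCH(CH₃)–ONO₂ loses NO₃⁻: pKₐ(HNO₃) ≈ -1.3
PhCH(CH₃)–OC(O)C₆H₄NO₂ loses p-O₂N–C₆H₄–COO⁻: pKₐ(p-nitrobenzoic acid) ≈ 3.4

PhCH(CH₃)–OC(O)C₆H₄NO₂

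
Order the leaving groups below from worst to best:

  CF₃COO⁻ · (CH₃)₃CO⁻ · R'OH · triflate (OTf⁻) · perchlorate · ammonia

The more stable X⁻ (or X) is on its own — i.e. the weaker a base it is — the better a leaving group it makes.
triflate (OTf⁻): pKₐ(CF₃SO₃H (triflic acid)) ≈ -14 — charge spread over three oxygens and a CF₃ group; the premier leaving group in synthesis
perchlorate: pKₐ(HClO₄) ≈ -10 — extremely weak base; rarely used for safety reasons
R'OH: pKₐ(R'OH₂⁺) ≈ -2.4
CF₃COO⁻: pKₐ(CF₃COOH) ≈ 0.2
ammonia: pKₐ(NH₄⁺) ≈ 9.2 — neutral but moderately basic; leaves from R–NH₃⁺
(CH₃)₃CO⁻: pKₐ(t-BuOH) ≈ 18 — bulky, strongly basic alkoxide
Listed from poorest to best leaving group as asked.

(CH₃)₃CO⁻ < ammonia < CF₃COO⁻ < R'OH < perchlorate < triflate (OTf⁻)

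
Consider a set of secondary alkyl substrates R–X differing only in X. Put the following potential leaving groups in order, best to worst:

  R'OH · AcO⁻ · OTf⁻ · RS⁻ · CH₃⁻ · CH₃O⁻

OTf⁻ > R'OH > AcO⁻ > RS⁻ > CH₃O⁻ > CH₃⁻

OTf⁻: pKₐ(CF₃SO₃H (triflic acid)) ≈ -14
R'OH: pKₐ(R'OH₂⁺) ≈ -2.4
AcO⁻: pKₐ(CH₃COOH) ≈ 4.8
RS⁻: pKₐ(RSH (a thiol)) ≈ 10.5 — moderately basic; rarely leaves without activation
CH₃O⁻: pKₐ(CH₃OH) ≈ 15.5
CH₃⁻: pKₐ(CH₄) ≈ 48 — unstabilised carbanion; the worst conceivable leaving group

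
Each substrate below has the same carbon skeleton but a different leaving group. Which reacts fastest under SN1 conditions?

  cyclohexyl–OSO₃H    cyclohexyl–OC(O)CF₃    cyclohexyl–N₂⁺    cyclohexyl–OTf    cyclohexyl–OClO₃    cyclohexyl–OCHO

cyclohexyl–N₂⁺

Same R in every case — rank the leaving groups.
The more stable X⁻ (or X) is on its own — i.e. the weaker a base it is — the better a leaving group it makes.
cyclohexyl–N₂⁺ loses N₂: no meaningful conjugate acid; N₂ departs as an exceptionally stable neutral molecule
cyclohexyl–OTf loses OTf⁻: pKₐ(CF₃SO₃H (triflic acid)) ≈ -14
cyclohexyl–OClO₃ loses ClO₄⁻: pKₐ(HClO₄) ≈ -10
cyclohexyl–OSO₃H loses HSO₄⁻: pKₐ(H₂SO₄) ≈ -3
cyclohexyl–OC(O)CF₃ loses CF₃COO⁻: pKₐ(CF₃COOH) ≈ 0.2
cyclohexyl–OCHO loses HCOO⁻: pKₐ(HCOOH) ≈ 3.8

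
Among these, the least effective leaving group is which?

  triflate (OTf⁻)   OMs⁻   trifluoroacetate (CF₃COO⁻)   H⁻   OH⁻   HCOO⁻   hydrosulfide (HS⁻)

H⁻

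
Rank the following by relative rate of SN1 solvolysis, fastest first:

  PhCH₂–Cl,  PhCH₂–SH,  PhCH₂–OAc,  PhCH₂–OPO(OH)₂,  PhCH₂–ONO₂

PhCH₂–Cl > PhCH₂–ONO₂ > PhCH₂–OPO(OH)₂ > PhCH₂–OAc > PhCH₂–SH

Identical carbon frameworks mean the comparison reduces to leaving-group quality.
Leaving-group ability tracks the stability of the departed species; conjugate-acid pKₐ is the usual yardstick (lower pKₐ → better LG).
PhCH₂–Cl loses Cl⁻: pKₐ(HCl) ≈ -7
PhCH₂–ONO₂ loses NO₃⁻: pKₐ(HNO₃) ≈ -1.3
PhCH₂–OPO(OH)₂ loses H₂PO₄⁻: pKₐ(H₃PO₄) ≈ 2.1
PhCH₂–OAc loses AcO⁻: pKₐ(CH₃COOH) ≈ 4.8
PhCH₂–SH loses HS⁻: pKₐ(H₂S) ≈ 7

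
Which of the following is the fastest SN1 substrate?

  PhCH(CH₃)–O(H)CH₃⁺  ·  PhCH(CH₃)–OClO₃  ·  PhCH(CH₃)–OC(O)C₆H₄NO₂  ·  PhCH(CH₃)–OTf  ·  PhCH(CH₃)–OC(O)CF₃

PhCH(CH₃)–OTf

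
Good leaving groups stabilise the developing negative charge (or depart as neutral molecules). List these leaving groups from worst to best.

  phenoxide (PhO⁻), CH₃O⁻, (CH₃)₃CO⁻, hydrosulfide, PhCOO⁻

(CH₃)₃CO⁻ < CH₃O⁻ < phenoxide (PhO⁻) < hydrosulfide < PhCOO⁻

Rank by basicity of the departing species: weakest base leaves most easily.
PhCOO⁻: pKₐ(C₆H₅COOH) ≈ 4.2
hydrosulfide: pKₐ(H₂S) ≈ 7
phenoxide (PhO⁻): pKₐ(C₆H₅OH (phenol)) ≈ 10
CH₃O⁻: pKₐ(CH₃OH) ≈ 15.5 — strong base; alkoxides do not leave unassisted
(CH₃)₃CO⁻: pKₐ(t-BuOH) ≈ 18
The question asks for worst first, so the sequence is read in increasing leaving-group ability.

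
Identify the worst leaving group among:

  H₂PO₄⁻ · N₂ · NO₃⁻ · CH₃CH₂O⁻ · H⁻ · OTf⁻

H⁻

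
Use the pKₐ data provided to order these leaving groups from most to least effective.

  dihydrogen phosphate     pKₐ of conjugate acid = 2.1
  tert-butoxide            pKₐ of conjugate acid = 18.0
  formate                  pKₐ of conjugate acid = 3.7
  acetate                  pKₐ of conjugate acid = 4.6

dihydrogen phosphate > formate > acetate > tert-butoxide

Lower conjugate-acid pKₐ ⇒ weaker base ⇒ better leaving group.
Sorting by the given values: dihydrogen phosphate (2.1), formate (3.7), acetate (4.6), tert-butoxide (18.0).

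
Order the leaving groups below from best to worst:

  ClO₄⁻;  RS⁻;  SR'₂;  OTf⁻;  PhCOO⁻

OTf⁻ > ClO₄⁻ > SR'₂ > PhCOO⁻ > RS⁻

OTf⁻: pKₐ(CF₃SO₃H (triflic acid)) ≈ -14
ClO₄⁻: pKₐ(HClO₄) ≈ -10
SR'₂: pKₐ(R'₂SH⁺) ≈ -7 — neutral; leaves from a sulfonium salt (R–SR'₂⁺)
PhCOO⁻: pKₐ(C₆H₅COOH) ≈ 4.2 — aryl carboxylate
RS⁻: pKₐ(RSH (a thiol)) ≈ 10.5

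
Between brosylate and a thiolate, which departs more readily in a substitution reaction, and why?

brosylate is the better leaving group.
pKₐ(p-BrC₆H₄SO₃H) ≈ -2.8 versus pKₐ(RSH (a thiol)) ≈ 10.5: brosylate is the much weaker base.
Arenesulfonate with a p-bromo substituent.

brosylate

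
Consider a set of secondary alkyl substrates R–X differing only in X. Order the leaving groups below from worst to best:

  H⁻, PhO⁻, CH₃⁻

PhO⁻: pKₐ(C₆H₅OH (phenol)) ≈ 10
H⁻: pKₐ(H₂) ≈ 36
CH₃⁻: pKₐ(CH₄) ≈ 48
Reversing gives the worst-to-best order requested.

CH₃⁻ < H⁻ < PhO⁻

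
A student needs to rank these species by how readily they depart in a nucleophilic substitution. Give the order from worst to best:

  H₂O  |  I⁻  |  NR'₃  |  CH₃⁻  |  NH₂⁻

CH₃⁻ < NH₂⁻ < NR'₃ < H₂O < I⁻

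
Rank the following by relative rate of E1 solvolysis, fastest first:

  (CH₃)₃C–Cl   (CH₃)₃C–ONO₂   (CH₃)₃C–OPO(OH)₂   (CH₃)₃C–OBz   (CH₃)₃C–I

The skeletons are identical, so relative rate is governed entirely by leaving-group ability.
Leaving-group ability tracks the stability of the departed species; conjugate-acid pKₐ is the usual yardstick (lower pKₐ → better LG).
(CH₃)₃C–I loses I⁻: pKₐ(HI) ≈ -10
(CH₃)₃C–Cl loses Cl⁻: pKₐ(HCl) ≈ -7
(CH₃)₃C–ONO₂ loses NO₃⁻: pKₐ(HNO₃) ≈ -1.3
(CH₃)₃C–OPO(OH)₂ loses H₂PO₄⁻: pKₐ(H₃PO₄) ≈ 2.1
(CH₃)₃C–OBz loses PhCOO⁻: pKₐ(C₆H₅COOH) ≈ 4.2

(CH₃)₃C–I > (CH₃)₃C–Cl > (CH₃)₃C–ONO₂ > (CH₃)₃C–OPO(OH)₂ > (CH₃)₃C–OBz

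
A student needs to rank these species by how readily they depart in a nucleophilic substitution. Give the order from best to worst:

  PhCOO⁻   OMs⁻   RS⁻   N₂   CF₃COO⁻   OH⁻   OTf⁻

N₂ > OTf⁻ > OMs⁻ > CF₃COO⁻ > PhCOO⁻ > RS⁻ > OH⁻

N₂: no meaningful conjugate acid; N₂ departs as an exceptionally stable neutral molecule
OTf⁻: pKₐ(CF₃SO₃H (triflic acid)) ≈ -14
OMs⁻: pKₐ(CH₃SO₃H (MsOH)) ≈ -1.9
CF₃COO⁻: pKₐ(CF₃COOH) ≈ 0.2
PhCOO⁻: pKₐ(C₆H₅COOH) ≈ 4.2
RS⁻: pKₐ(RSH (a thiol)) ≈ 10.5
OH⁻: pKₐ(H₂O) ≈ 15.7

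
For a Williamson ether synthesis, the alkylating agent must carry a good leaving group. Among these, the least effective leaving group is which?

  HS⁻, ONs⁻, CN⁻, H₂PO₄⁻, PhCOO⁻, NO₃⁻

ONs⁻: pKₐ(p-O₂NC₆H₄SO₃H) ≈ -3.5
NO₃⁻: pKₐ(HNO₃) ≈ -1.3
H₂PO₄⁻: pKₐ(H₃PO₄) ≈ 2.1
PhCOO⁻: pKₐ(C₆H₅COOH) ≈ 4.2
HS⁻: pKₐ(H₂S) ≈ 7
CN⁻: pKₐ(HCN) ≈ 9.2

CN⁻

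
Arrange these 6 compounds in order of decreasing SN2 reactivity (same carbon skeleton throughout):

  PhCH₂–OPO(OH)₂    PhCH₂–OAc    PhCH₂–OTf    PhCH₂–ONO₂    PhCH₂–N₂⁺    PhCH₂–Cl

PhCH₂–N₂⁺ > PhCH₂–OTf > PhCH₂–Cl > PhCH₂–ONO₂ > PhCH₂–OPO(OH)₂ > PhCH₂–OAc

The skeletons are identical, so relative rate is governed entirely by leaving-group ability.
Leaving-group ability tracks the stability of the departed species; conjugate-acid pKₐ is the usual yardstick (lower pKₐ → better LG).
PhCH₂–N₂⁺ loses N₂: no meaningful conjugate acid; N₂ departs as an exceptionally stable neutral molecule
PhCH₂–OTf loses OTf⁻: pKₐ(CF₃SO₃H (triflic acid)) ≈ -14
PhCH₂–Cl loses Cl⁻: pKₐ(HCl) ≈ -7
PhCH₂–ONO₂ loses NO₃⁻: pKₐ(HNO₃) ≈ -1.3
PhCH₂–OPO(OH)₂ loses H₂PO₄⁻: pKₐ(H₃PO₄) ≈ 2.1
PhCH₂–OAc loses AcO⁻: pKₐ(CH₃COOH) ≈ 4.8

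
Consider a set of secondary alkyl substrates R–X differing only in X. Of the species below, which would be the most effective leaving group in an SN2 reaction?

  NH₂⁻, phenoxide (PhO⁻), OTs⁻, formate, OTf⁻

OTf⁻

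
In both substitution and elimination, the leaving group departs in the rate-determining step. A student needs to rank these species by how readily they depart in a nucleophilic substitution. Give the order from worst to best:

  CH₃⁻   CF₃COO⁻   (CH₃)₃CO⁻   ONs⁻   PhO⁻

ONs⁻: pKₐ(p-O₂NC₆H₄SO₃H) ≈ -3.5
CF₃COO⁻: pKₐ(CF₃COOH) ≈ 0.2 — strongly electron-withdrawing CF₃ stabilises the carboxylate
PhO⁻: pKₐ(C₆H₅OH (phenol)) ≈ 10
(CH₃)₃CO⁻: pKₐ(t-BuOH) ≈ 18 — bulky, strongly basic alkoxide
CH₃⁻: pKₐ(CH₄) ≈ 48
Listed from poorest to best leaving group as asked.

CH₃⁻ < (CH₃)₃CO⁻ < PhO⁻ < CF₃COO⁻ < ONs⁻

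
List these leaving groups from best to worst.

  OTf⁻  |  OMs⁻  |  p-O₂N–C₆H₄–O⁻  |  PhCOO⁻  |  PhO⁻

OTf⁻ > OMs⁻ > PhCOO⁻ > p-O₂N–C₆H₄–O⁻ > PhO⁻

Leaving-group ability tracks the stability of the departed species; conjugate-acid pKₐ is the usual yardstick (lower pKₐ → better LG).
OTf⁻: pKₐ(CF₃SO₃H (triflic acid)) ≈ -14 — charge spread over three oxygens and a CF₃ group; the premier leaving group in synthesis
OMs⁻: pKₐ(CH₃SO₃H (MsOH)) ≈ -1.9
PhCOO⁻: pKₐ(C₆H₅COOH) ≈ 4.2
p-O₂N–C₆H₄–O⁻: pKₐ(p-nitrophenol) ≈ 7.2
PhO⁻: pKₐ(C₆H₅OH (phenol)) ≈ 10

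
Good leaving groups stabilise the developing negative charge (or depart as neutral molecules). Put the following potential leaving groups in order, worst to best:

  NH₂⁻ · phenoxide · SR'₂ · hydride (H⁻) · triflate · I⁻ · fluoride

The more stable X⁻ (or X) is on its own — i.e. the weaker a base it is — the better a leaving group it makes.
triflate: pKₐ(CF₃SO₃H (triflic acid)) ≈ -14
I⁻: pKₐ(HI) ≈ -10 — large, highly polarisable; very weak base
SR'₂: pKₐ(R'₂SH⁺) ≈ -7
fluoride: pKₐ(HF) ≈ 3.2
phenoxide: pKₐ(C₆H₅OH (phenol)) ≈ 10 — resonance into the ring helps, but still a poor LG
hydride (H⁻): pKₐ(H₂) ≈ 36 — extremely strong base; leaves only in special hydride-transfer contexts
NH₂⁻: pKₐ(NH₃) ≈ 38
The question asks for worst first, so the sequence is read in increasing leaving-group ability.

NH₂⁻ < hydride (H⁻) < phenoxide < fluoride < SR'₂ < I⁻ < triflate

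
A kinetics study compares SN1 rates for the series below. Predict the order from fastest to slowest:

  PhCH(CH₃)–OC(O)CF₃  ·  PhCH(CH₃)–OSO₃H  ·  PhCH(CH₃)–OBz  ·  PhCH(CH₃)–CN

PhCH(CH₃)–OSO₃H > PhCH(CH₃)–OC(O)CF₃ > PhCH(CH₃)–OBz > PhCH(CH₃)–CN

With the same alkyl group throughout, only the leaving group differentiates the rates.
A good leaving group is a weak base: the lower the pKₐ of its conjugate acid, the more readily it departs.
PhCH(CH₃)–OSO₃H loses HSO₄⁻: pKₐ(H₂SO₄) ≈ -3
PhCH(CH₃)–OC(O)CF₃ loses CF₃COO⁻: pKₐ(CF₃COOH) ≈ 0.2
PhCH(CH₃)–OBz loses PhCOO⁻: pKₐ(C₆H₅COOH) ≈ 4.2
PhCH(CH₃)–CN loses CN⁻: pKₐ(HCN) ≈ 9.2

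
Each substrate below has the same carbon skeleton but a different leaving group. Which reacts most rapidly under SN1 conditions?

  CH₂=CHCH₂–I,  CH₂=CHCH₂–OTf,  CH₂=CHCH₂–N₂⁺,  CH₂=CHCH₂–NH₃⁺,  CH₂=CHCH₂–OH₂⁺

The skeletons are identical, so relative rate is governed entirely by leaving-group ability.
Rank by basicity of the departing species: weakest base leaves most easily.
CH₂=CHCH₂–N₂⁺ loses N₂: no meaningful conjugate acid; N₂ departs as an exceptionally stable neutral molecule
CH₂=CHCH₂–OTf loses OTf⁻: pKₐ(CF₃SO₃H (triflic acid)) ≈ -14
CH₂=CHCH₂–I loses I⁻: pKₐ(HI) ≈ -10
CH₂=CHCH₂–OH₂⁺ loses H₂O: pKₐ(H₃O⁺) ≈ -1.7
CH₂=CHCH₂–NH₃⁺ loses NH₃: pKₐ(NH₄⁺) ≈ 9.2

CH₂=CHCH₂–N₂⁺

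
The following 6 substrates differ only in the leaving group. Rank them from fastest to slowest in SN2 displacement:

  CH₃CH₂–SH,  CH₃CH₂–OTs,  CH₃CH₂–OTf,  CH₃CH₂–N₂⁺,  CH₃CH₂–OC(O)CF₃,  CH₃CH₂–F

The skeletons are identical, so relative rate is governed entirely by leaving-group ability.
The more stable X⁻ (or X) is on its own — i.e. the weaker a base it is — the better a leaving group it makes.
CH₃CH₂–N₂⁺ loses N₂: no meaningful conjugate acid; N₂ departs as an exceptionally stable neutral molecule
CH₃CH₂–OTf loses OTf⁻: pKₐ(CF₃SO₃H (triflic acid)) ≈ -14
CH₃CH₂–OTs loses OTs⁻: pKₐ(p-CH₃C₆H₄SO₃H (TsOH)) ≈ -2.8
CH₃CH₂–OC(O)CF₃ loses CF₃COO⁻: pKₐ(CF₃COOH) ≈ 0.2
CH₃CH₂–F loses F⁻: pKₐ(HF) ≈ 3.2
CH₃CH₂–SH loses HS⁻: pKₐ(H₂S) ≈ 7

CH₃CH₂–N₂⁺ > CH₃CH₂–OTf > CH₃CH₂–OTs > CH₃CH₂–OC(O)CF₃ > CH₃CH₂–F > CH₃CH₂–SH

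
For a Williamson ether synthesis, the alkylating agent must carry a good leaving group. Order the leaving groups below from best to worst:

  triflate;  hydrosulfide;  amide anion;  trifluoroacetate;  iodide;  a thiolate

The more stable X⁻ (or X) is on its own — i.e. the weaker a base it is — the better a leaving group it makes.
triflate: pKₐ(CF₃SO₃H (triflic acid)) ≈ -14
iodide: pKₐ(HI) ≈ -10
trifluoroacetate: pKₐ(CF₃COOH) ≈ 0.2
hydrosulfide: pKₐ(H₂S) ≈ 7
a thiolate: pKₐ(RSH (a thiol)) ≈ 10.5
amide anion: pKₐ(NH₃) ≈ 38

triflate > iodide > trifluoroacetate > hydrosulfide > a thiolate > amide anion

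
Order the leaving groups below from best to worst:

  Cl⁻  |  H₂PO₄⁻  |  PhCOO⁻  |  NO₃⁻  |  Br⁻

Br⁻ > Cl⁻ > NO₃⁻ > H₂PO₄⁻ > PhCOO⁻

A good leaving group is a weak base: the lower the pKₐ of its conjugate acid, the more readily it departs.
Br⁻: pKₐ(HBr) ≈ -9
Cl⁻: pKₐ(HCl) ≈ -7
NO₃⁻: pKₐ(HNO₃) ≈ -1.3
H₂PO₄⁻: pKₐ(H₃PO₄) ≈ 2.1 — moderate base; biological leaving group after further activation
PhCOO⁻: pKₐ(C₆H₅COOH) ≈ 4.2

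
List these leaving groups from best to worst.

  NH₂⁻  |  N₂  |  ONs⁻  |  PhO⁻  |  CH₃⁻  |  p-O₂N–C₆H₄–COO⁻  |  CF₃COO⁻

N₂ > ONs⁻ > CF₃COO⁻ > p-O₂N–C₆H₄–COO⁻ > PhO⁻ > NH₂⁻ > CH₃⁻

N₂: no meaningful conjugate acid; N₂ departs as an exceptionally stable neutral molecule
ONs⁻: pKₐ(p-O₂NC₆H₄SO₃H) ≈ -3.5
CF₃COO⁻: pKₐ(CF₃COOH) ≈ 0.2
p-O₂N–C₆H₄–COO⁻: pKₐ(p-nitrobenzoic acid) ≈ 3.4
PhO⁻: pKₐ(C₆H₅OH (phenol)) ≈ 10
NH₂⁻: pKₐ(NH₃) ≈ 38
CH₃⁻: pKₐ(CH₄) ≈ 48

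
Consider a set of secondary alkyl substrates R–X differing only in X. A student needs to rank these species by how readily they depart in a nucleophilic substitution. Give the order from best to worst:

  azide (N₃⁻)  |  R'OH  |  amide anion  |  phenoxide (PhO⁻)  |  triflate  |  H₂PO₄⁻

A good leaving group is a weak base: the lower the pKₐ of its conjugate acid, the more readily it departs.
triflate: pKₐ(CF₃SO₃H (triflic acid)) ≈ -14 — charge spread over three oxygens and a CF₃ group; the premier leaving group in synthesis
R'OH: pKₐ(R'OH₂⁺) ≈ -2.4 — neutral; leaves from a protonated ether (an oxonium ion, R–O(H)R'⁺)
H₂PO₄⁻: pKₐ(H₃PO₄) ≈ 2.1 — moderate base; biological leaving group after further activation
azide (N₃⁻): pKₐ(HN₃) ≈ 4.7
phenoxide (PhO⁻): pKₐ(C₆H₅OH (phenol)) ≈ 10
amide anion: pKₐ(NH₃) ≈ 38 — extremely strong base; never a leaving group

triflate > R'OH > H₂PO₄⁻ > azide (N₃⁻) > phenoxide (PhO⁻) > amide anion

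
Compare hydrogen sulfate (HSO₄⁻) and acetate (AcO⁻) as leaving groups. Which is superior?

hydrogen sulfate (HSO₄⁻) is the better leaving group.
pKₐ(H₂SO₄) ≈ -3 versus pKₐ(CH₃COOH) ≈ 4.8: hydrogen sulfate (HSO₄⁻) is the much weaker base.
Conjugate base of a strong mineral acid.

hydrogen sulfate (HSO₄⁻)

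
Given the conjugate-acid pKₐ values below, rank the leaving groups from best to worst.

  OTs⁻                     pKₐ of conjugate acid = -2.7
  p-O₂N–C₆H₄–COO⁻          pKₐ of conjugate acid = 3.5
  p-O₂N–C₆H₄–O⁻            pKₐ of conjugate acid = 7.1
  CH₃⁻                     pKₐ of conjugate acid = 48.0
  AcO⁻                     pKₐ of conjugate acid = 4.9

Lower conjugate-acid pKₐ ⇒ weaker base ⇒ better leaving group.
Sorting by the given values: OTs⁻ (-2.7), p-O₂N–C₆H₄–COO⁻ (3.5), AcO⁻ (4.9), p-O₂N–C₆H₄–O⁻ (7.1), CH₃⁻ (48.0).

OTs⁻ > p-O₂N–C₆H₄–COO⁻ > AcO⁻ > p-O₂N–C₆H₄–O⁻ > CH₃⁻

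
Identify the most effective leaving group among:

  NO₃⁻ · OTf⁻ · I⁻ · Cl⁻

OTf⁻: pKₐ(CF₃SO₃H (triflic acid)) ≈ -14
I⁻: pKₐ(HI) ≈ -10
Cl⁻: pKₐ(HCl) ≈ -7
NO₃⁻: pKₐ(HNO₃) ≈ -1.3

OTf⁻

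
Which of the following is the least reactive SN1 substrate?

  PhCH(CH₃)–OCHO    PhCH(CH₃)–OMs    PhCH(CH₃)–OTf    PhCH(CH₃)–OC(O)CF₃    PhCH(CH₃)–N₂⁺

PhCH(CH₃)–OCHO

Identical carbon frameworks mean the comparison reduces to leaving-group quality.
The more stable X⁻ (or X) is on its own — i.e. the weaker a base it is — the better a leaving group it makes.
PhCH(CH₃)–N₂⁺ loses N₂: no meaningful conjugate acid; N₂ departs as an exceptionally stable neutral molecule
PhCH(CH₃)–OTf loses OTf⁻: pKₐ(CF₃SO₃H (triflic acid)) ≈ -14
PhCH(CH₃)–OMs loses OMs⁻: pKₐ(CH₃SO₃H (MsOH)) ≈ -1.9
PhCH(CH₃)–OC(O)CF₃ loses CF₃COO⁻: pKₐ(CF₃COOH) ≈ 0.2
PhCH(CH₃)–OCHO loses HCOO⁻: pKₐ(HCOOH) ≈ 3.8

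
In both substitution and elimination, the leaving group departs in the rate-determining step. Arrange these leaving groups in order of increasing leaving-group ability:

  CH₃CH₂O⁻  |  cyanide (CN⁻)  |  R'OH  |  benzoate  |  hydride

hydride < CH₃CH₂O⁻ < cyanide (CN⁻) < benzoate < R'OH

R'OH: pKₐ(R'OH₂⁺) ≈ -2.4 — neutral; leaves from a protonated ether (an oxonium ion, R–O(H)R'⁺)
benzoate: pKₐ(C₆H₅COOH) ≈ 4.2 — aryl carboxylate
cyanide (CN⁻): pKₐ(HCN) ≈ 9.2
CH₃CH₂O⁻: pKₐ(CH₃CH₂OH) ≈ 16 — strong base; alkoxides do not leave unassisted
hydride: pKₐ(H₂) ≈ 36 — extremely strong base; leaves only in special hydride-transfer contexts
The question asks for worst first, so the sequence is read in increasing leaving-group ability.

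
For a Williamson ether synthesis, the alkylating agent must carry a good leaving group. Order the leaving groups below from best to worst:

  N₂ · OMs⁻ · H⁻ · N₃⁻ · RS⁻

Leaving-group ability tracks the stability of the departed species; conjugate-acid pKₐ is the usual yardstick (lower pKₐ → better LG).
N₂: no meaningful conjugate acid; N₂ departs as an exceptionally stable neutral molecule
OMs⁻: pKₐ(CH₃SO₃H (MsOH)) ≈ -1.9
N₃⁻: pKₐ(HN₃) ≈ 4.7 — linear, resonance-stabilised
RS⁻: pKₐ(RSH (a thiol)) ≈ 10.5
H⁻: pKₐ(H₂) ≈ 36

N₂ > OMs⁻ > N₃⁻ > RS⁻ > H⁻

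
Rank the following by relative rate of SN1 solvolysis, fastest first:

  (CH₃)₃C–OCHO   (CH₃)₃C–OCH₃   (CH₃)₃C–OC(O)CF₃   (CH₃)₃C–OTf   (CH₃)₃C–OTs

Identical carbon frameworks mean the comparison reduces to leaving-group quality.
The more stable X⁻ (or X) is on its own — i.e. the weaker a base it is — the better a leaving group it makes.
(CH₃)₃C–OTf loses OTf⁻: pKₐ(CF₃SO₃H (triflic acid)) ≈ -14
(CH₃)₃C–OTs loses OTs⁻: pKₐ(p-CH₃C₆H₄SO₃H (TsOH)) ≈ -2.8
(CH₃)₃C–OC(O)CF₃ loses CF₃COO⁻: pKₐ(CF₃COOH) ≈ 0.2
(CH₃)₃C–OCHO loses HCOO⁻: pKₐ(HCOOH) ≈ 3.8
(CH₃)₃C–OCH₃ loses CH₃O⁻: pKₐ(CH₃OH) ≈ 15.5

(CH₃)₃C–OTf > (CH₃)₃C–OTs > (CH₃)₃C–OC(O)CF₃ > (CH₃)₃C–OCHO > (CH₃)₃C–OCH₃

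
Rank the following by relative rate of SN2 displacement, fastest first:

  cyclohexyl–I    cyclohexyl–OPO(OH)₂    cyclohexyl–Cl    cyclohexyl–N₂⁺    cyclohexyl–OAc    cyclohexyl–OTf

With the same alkyl group throughout, only the leaving group differentiates the rates.
The more stable X⁻ (or X) is on its own — i.e. the weaker a base it is — the better a leaving group it makes.
cyclohexyl–N₂⁺ loses N₂: no meaningful conjugate acid; N₂ departs as an exceptionally stable neutral molecule
cyclohexyl–OTf loses OTf⁻: pKₐ(CF₃SO₃H (triflic acid)) ≈ -14
cyclohexyl–I loses I⁻: pKₐ(HI) ≈ -10
cyclohexyl–Cl loses Cl⁻: pKₐ(HCl) ≈ -7
cyclohexyl–OPO(OH)₂ loses H₂PO₄⁻: pKₐ(H₃PO₄) ≈ 2.1
cyclohexyl–OAc loses AcO⁻: pKₐ(CH₃COOH) ≈ 4.8

cyclohexyl–N₂⁺ > cyclohexyl–OTf > cyclohexyl–I > cyclohexyl–Cl > cyclohexyl–OPO(OH)₂ > cyclohexyl–OAc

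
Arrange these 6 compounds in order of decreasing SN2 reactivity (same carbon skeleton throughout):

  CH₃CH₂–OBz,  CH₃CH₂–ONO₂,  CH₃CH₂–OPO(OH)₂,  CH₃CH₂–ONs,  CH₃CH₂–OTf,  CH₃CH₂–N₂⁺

CH₃CH₂–N₂⁺ > CH₃CH₂–OTf > CH₃CH₂–ONs > CH₃CH₂–ONO₂ > CH₃CH₂–OPO(OH)₂ > CH₃CH₂–OBz

With the same alkyl group throughout, only the leaving group differentiates the rates.
Leaving-group ability tracks the stability of the departed species; conjugate-acid pKₐ is the usual yardstick (lower pKₐ → better LG).
CH₃CH₂–N₂⁺ loses N₂: no meaningful conjugate acid; N₂ departs as an exceptionally stable neutral molecule
CH₃CH₂–OTf loses OTf⁻: pKₐ(CF₃SO₃H (triflic acid)) ≈ -14
CH₃CH₂–ONs loses ONs⁻: pKₐ(p-O₂NC₆H₄SO₃H) ≈ -3.5
CH₃CH₂–ONO₂ loses NO₃⁻: pKₐ(HNO₃) ≈ -1.3
CH₃CH₂–OPO(OH)₂ loses H₂PO₄⁻: pKₐ(H₃PO₄) ≈ 2.1
CH₃CH₂–OBz loses PhCOO⁻: pKₐ(C₆H₅COOH) ≈ 4.2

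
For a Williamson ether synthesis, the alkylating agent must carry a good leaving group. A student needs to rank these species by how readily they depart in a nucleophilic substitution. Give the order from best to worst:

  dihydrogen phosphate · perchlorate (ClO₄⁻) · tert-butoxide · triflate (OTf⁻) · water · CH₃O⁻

triflate (OTf⁻) > perchlorate (ClO₄⁻) > water > dihydrogen phosphate > CH₃O⁻ > tert-butoxide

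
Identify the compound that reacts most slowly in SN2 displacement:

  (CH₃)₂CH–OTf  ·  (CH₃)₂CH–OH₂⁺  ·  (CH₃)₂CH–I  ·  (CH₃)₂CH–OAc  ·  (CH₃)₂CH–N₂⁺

(CH₃)₂CH–OAc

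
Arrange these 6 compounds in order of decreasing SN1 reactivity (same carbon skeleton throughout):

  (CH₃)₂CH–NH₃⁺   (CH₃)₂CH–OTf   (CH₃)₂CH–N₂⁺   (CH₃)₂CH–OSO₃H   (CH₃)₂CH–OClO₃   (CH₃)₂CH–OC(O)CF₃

Identical carbon frameworks mean the comparison reduces to leaving-group quality.
Rank by basicity of the departing species: weakest base leaves most easily.
(CH₃)₂CH–N₂⁺ loses N₂: no meaningful conjugate acid; N₂ departs as an exceptionally stable neutral molecule
(CH₃)₂CH–OTf loses OTf⁻: pKₐ(CF₃SO₃H (triflic acid)) ≈ -14
(CH₃)₂CH–OClO₃ loses ClO₄⁻: pKₐ(HClO₄) ≈ -10
(CH₃)₂CH–OSO₃H loses HSO₄⁻: pKₐ(H₂SO₄) ≈ -3
(CH₃)₂CH–OC(O)CF₃ loses CF₃COO⁻: pKₐ(CF₃COOH) ≈ 0.2
(CH₃)₂CH–NH₃⁺ loses NH₃: pKₐ(NH₄⁺) ≈ 9.2

(CH₃)₂CH–N₂⁺ > (CH₃)₂CH–OTf > (CH₃)₂CH–OClO₃ > (CH₃)₂CH–OSO₃H > (CH₃)₂CH–OC(O)CF₃ > (CH₃)₂CH–NH₃⁺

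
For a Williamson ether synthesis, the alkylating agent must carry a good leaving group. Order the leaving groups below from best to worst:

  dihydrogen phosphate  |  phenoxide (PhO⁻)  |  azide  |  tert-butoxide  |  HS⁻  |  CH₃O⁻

dihydrogen phosphate > azide > HS⁻ > phenoxide (PhO⁻) > CH₃O⁻ > tert-butoxide

A good leaving group is a weak base: the lower the pKₐ of its conjugate acid, the more readily it departs.
dihydrogen phosphate: pKₐ(H₃PO₄) ≈ 2.1
azide: pKₐ(HN₃) ≈ 4.7
HS⁻: pKₐ(H₂S) ≈ 7
phenoxide (PhO⁻): pKₐ(C₆H₅OH (phenol)) ≈ 10
CH₃O⁻: pKₐ(CH₃OH) ≈ 15.5
tert-butoxide: pKₐ(t-BuOH) ≈ 18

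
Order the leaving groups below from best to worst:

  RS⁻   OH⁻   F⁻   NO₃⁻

NO₃⁻ > F⁻ > RS⁻ > OH⁻

Rank by basicity of the departing species: weakest base leaves most easily.
NO₃⁻: pKₐ(HNO₃) ≈ -1.3
F⁻: pKₐ(HF) ≈ 3.2
RS⁻: pKₐ(RSH (a thiol)) ≈ 10.5
OH⁻: pKₐ(H₂O) ≈ 15.7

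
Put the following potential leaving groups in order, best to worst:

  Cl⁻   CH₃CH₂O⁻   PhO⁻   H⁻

A good leaving group is a weak base: the lower the pKₐ of its conjugate acid, the more readily it departs.
Cl⁻: pKₐ(HCl) ≈ -7 — moderately weak base
PhO⁻: pKₐ(C₆H₅OH (phenol)) ≈ 10
CH₃CH₂O⁻: pKₐ(CH₃CH₂OH) ≈ 16
H⁻: pKₐ(H₂) ≈ 36

Cl⁻ > PhO⁻ > CH₃CH₂O⁻ > H⁻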